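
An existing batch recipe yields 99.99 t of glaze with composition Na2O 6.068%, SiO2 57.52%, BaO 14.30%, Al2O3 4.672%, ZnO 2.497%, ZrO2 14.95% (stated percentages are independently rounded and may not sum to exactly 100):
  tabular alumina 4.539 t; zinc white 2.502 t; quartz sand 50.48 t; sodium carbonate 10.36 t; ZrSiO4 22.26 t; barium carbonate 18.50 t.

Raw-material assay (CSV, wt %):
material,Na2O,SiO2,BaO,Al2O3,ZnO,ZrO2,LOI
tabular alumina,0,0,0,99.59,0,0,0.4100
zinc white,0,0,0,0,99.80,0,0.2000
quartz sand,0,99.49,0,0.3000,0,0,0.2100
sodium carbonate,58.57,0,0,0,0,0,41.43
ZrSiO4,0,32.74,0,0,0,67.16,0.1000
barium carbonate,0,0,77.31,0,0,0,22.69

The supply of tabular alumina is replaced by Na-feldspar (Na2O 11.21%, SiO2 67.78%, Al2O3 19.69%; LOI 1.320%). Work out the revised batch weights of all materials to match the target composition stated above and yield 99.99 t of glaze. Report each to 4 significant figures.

Working values appear rounded to four significant digits. Every computation keeps exact precision end to end; a single rounding yields each reported result. All derived quantities (totals, LOI, six oxide percentages, glass mass, yield) are carried in full precision starting from the weights for 99.99 t of glass, as quoted within problem or answer.
Oxide mass targets, per 99.99 t glaze:
  Na2O: 6.068% × 99.99 = 6.067 t
  SiO2: 57.52% × 99.99 = 57.51 t
  BaO: 14.30% × 99.99 = 14.30 t
  Al2O3: 4.672% × 99.99 = 4.672 t
  ZnO: 2.497% × 99.99 = 2.497 t
  ZrO2: 14.95% × 99.99 = 14.95 t
Oxide-by-oxide audit applying the batch weights above, on the stated basis (summed amounts equal target values exact up to rounding of places):
  Na2O: 23.20·0.1121 + 5.919·0.5857 = 6.067 t (target 6.067 t)
  SiO2: 23.20·0.6778 + 34.68·0.9949 + 22.26·0.3274 = 57.52 t (target 57.51 t)
  BaO: 18.50·0.7731 = 14.30 t (target 14.30 t)
  Al2O3: 23.20·0.1969 + 34.68·0.003000 = 4.672 t (target 4.672 t)
  ZnO: 2.502·0.9980 = 2.497 t (target 2.497 t)
  ZrO2: 22.26·0.6716 = 14.95 t (target 14.95 t)
Consistency of the glass mass: the batch minus its LOI: 100.0 t (summing oxide targets gives 100.0 t; the stated basis being 99.99 t — rounding explains the deltas).
Total batch = Σ batch = 107.1 t; Σ batch·LOI gives LOI loss = 7.056 t; glass ÷ batch gives a yield of 93.41%.

Revised batch per 99.99 t glaze:
  Na-feldspar: 23.20 t
  zinc white: 2.502 t
  quartz sand: 34.68 t
  sodium carbonate: 5.919 t
  ZrSiO4: 22.26 t
  barium carbonate: 18.50 t
Total batch = 107.1 t; LOI loss = 7.056 t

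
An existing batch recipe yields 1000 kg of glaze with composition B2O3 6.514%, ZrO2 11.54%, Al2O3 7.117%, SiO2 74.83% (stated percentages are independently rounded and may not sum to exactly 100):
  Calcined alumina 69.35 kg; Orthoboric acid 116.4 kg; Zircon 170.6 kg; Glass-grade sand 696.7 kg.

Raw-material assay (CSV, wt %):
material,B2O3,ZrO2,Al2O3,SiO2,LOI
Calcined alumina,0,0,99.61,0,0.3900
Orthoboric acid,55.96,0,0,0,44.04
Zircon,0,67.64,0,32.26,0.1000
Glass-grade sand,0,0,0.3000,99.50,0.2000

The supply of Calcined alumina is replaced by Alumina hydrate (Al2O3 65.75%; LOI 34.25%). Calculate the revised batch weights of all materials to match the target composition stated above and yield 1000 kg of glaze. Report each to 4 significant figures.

Revised batch per 1000 kg glaze:
  Alumina hydrate: 105.1 kg
  Orthoboric acid: 116.4 kg
  Zircon: 170.6 kg
  Glass-grade sand: 696.7 kg
Total batch = 1089 kg; LOI loss = 88.82 kg

The intermediate values are displayed rounded off to 4 significant digits within the worked lines — the working math runs at exact precision from start to finish; a single rounding finalizes each reported result — derived quantities are rebuilt from the weighed amounts at 1000 kg of glass at full float precision (the totals, net glass mass, yield, LOI, the four compositions), exactly as shown in the problem or answer text.
Target masses of each oxide per 1000 kg glaze:
  B2O3: 6.514% × 1000 = 65.14 kg
  ZrO2: 11.54% × 1000 = 115.4 kg
  Al2O3: 7.117% × 1000 = 71.17 kg
  SiO2: 74.83% × 1000 = 748.3 kg
Mass-balance tally per oxide on the weights just shown, versus the basis set out (sums match the target masses given rounding of the digits):
  B2O3: 116.4·0.5596 = 65.14 kg (target 65.14 kg)
  ZrO2: 170.6·0.6764 = 115.4 kg (target 115.4 kg)
  Al2O3: 105.1·0.6575 + 696.7·0.003000 = 71.19 kg (target 71.17 kg)
  SiO2: 170.6·0.3226 + 696.7·0.9950 = 748.3 kg (target 748.3 kg)
Glass-mass closure: total charge less LOI = 1000 kg (per-oxide target masses sum to 1000 kg; the stated basis being 1000 kg — a pure rounding effect).
Total batch = Σ batch = 1089 kg; LOI loss = Σ batch·LOI = 88.82 kg; glass ÷ batch gives a yield of 91.84%.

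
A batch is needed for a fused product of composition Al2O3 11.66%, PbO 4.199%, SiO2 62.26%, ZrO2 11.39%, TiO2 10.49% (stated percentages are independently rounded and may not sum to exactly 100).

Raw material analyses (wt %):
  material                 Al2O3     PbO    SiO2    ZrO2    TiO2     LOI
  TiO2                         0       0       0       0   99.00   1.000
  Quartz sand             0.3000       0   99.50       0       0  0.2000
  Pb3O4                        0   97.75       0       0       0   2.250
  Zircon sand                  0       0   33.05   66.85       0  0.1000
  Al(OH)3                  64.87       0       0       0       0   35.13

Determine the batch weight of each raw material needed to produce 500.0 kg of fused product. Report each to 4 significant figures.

Rounding to four significant figures governs every working value as displayed. The working math maintains full precision throughout — exactly one rounding lands on each reported figure — the derived quantities (glass mass, the totals, the yield, five oxide percentages, LOI) are recomputed at full precision starting from the weights at 500.0 kg of glass, as they appear in question or answer.
Target masses of each oxide per 500.0 kg fused product:
  Al2O3: 11.66% × 500.0 = 58.30 kg
  PbO: 4.199% × 500.0 = 21.00 kg
  SiO2: 62.26% × 500.0 = 311.3 kg
  ZrO2: 11.39% × 500.0 = 56.95 kg
  TiO2: 10.49% × 500.0 = 52.45 kg
A balance pass over the oxides, using the reported weights, under the basis named above (each sum matches its target mass exact up to rounding of places):
  Al2O3: 284.6·0.003000 + 88.56·0.6487 = 58.30 kg (target 58.30 kg)
  PbO: 21.48·0.9775 = 21.00 kg (target 21.00 kg)
  SiO2: 284.6·0.9950 + 85.19·0.3305 = 311.3 kg (target 311.3 kg)
  ZrO2: 85.19·0.6685 = 56.95 kg (target 56.95 kg)
  TiO2: 52.98·0.9900 = 52.45 kg (target 52.45 kg)
Consistency of the glass mass: total batch − LOI = 500.0 kg (the targets, summed, come to 500.0 kg; with the basis standing at 500.0 kg — differing by rounding only).
Summing the batch: Σ batch = 532.8 kg; the LOI term Σ batch·LOI equals 32.78 kg; glass ÷ batch gives a yield of 93.85%.

Batch per 500.0 kg fused product:
  TiO2: 52.98 kg
  Quartz sand: 284.6 kg
  Pb3O4: 21.48 kg
  Zircon sand: 85.19 kg
  Al(OH)3: 88.56 kg
Total batch = 532.8 kg; LOI loss = 32.78 kg; yield = 93.85%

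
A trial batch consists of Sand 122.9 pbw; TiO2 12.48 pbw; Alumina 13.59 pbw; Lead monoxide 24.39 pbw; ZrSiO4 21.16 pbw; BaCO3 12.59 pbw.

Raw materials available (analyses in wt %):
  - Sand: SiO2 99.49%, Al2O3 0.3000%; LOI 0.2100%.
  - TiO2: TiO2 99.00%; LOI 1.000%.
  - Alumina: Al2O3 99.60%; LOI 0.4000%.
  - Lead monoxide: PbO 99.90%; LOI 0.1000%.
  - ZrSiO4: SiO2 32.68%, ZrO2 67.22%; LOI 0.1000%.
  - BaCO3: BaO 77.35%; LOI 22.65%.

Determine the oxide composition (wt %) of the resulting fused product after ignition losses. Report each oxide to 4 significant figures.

Mid-chain values are shown rounded off to 4 significant digits within the worked lines; exact precision is carried in all steps — every reported number takes exactly one rounding — all derived quantities (net glass mass, the yield, ignition loss, the six compositions, totals) are re-derived in full float precision using the weight values at 203.8 pbw of glass as set out in question or answer.
What the batch supplies per oxide:
  SiO2: 122.9·0.9949 + 21.16·0.3268 = 129.2 pbw
  BaO: 12.59·0.7735 = 9.738 pbw
  TiO2: 12.48·0.9900 = 12.36 pbw
  Al2O3: 122.9·0.003000 + 13.59·0.9960 = 13.90 pbw
  PbO: 24.39·0.9990 = 24.37 pbw
  ZrO2: 21.16·0.6722 = 14.22 pbw
LOI: 122.9·0.002100 + 12.48·0.01000 + 13.59·0.004000 + 24.39·0.001000 + 21.16·0.001000 + 12.59·0.2265 = 3.334 pbw
Glass mass = batch − LOI = 207.1 − 3.334 = 203.8 pbw (the oxide masses sum to this)
percent share: oxide ÷ glass, ×100

Glass mass = 203.8 pbw (batch 207.1 − LOI 3.334).
Composition: SiO2 63.40%, BaO 4.779%, TiO2 6.063%, Al2O3 6.823%, PbO 11.96%, ZrO2 6.980%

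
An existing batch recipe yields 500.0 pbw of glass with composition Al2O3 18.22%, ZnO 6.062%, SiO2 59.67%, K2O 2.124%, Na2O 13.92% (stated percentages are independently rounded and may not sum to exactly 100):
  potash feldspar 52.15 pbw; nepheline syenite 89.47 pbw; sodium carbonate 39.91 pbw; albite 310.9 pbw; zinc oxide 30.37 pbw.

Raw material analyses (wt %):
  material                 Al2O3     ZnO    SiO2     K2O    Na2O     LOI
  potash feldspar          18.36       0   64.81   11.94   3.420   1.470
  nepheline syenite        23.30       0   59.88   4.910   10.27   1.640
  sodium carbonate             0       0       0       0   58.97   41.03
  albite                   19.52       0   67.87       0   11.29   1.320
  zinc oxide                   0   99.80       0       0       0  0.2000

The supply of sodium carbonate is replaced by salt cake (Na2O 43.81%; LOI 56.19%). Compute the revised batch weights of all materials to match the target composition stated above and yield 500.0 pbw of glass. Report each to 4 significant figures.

Revised batch per 500.0 pbw glass:
  potash feldspar: 52.15 pbw
  nepheline syenite: 89.47 pbw
  salt cake: 53.72 pbw
  albite: 310.9 pbw
  zinc oxide: 30.37 pbw
Total batch = 536.6 pbw; LOI loss = 36.58 pbw

Working values are displayed rounded to 4 significant figures between the steps; the whole derivation keeps exact precision at every stage. Each reported figure receives exactly one rounding. All derived quantities are carried starting from the weights for 500.0 pbw of glass in full precision (yield, LOI, the totals, the five compositions, glass mass) precisely as stated by the question or the answer.
Per-oxide target masses for 500.0 pbw glass:
  Al2O3: 18.22% × 500.0 = 91.10 pbw
  ZnO: 6.062% × 500.0 = 30.31 pbw
  SiO2: 59.67% × 500.0 = 298.4 pbw
  K2O: 2.124% × 500.0 = 10.62 pbw
  Na2O: 13.92% × 500.0 = 69.60 pbw
Checking each oxide sum per the reported batch figures, relative to the basis at hand (oxide sums agree with the targets within answer rounding):
  Al2O3: 52.15·0.1836 + 89.47·0.2330 + 310.9·0.1952 = 91.11 pbw (target 91.10 pbw)
  ZnO: 30.37·0.9980 = 30.31 pbw (target 30.31 pbw)
  SiO2: 52.15·0.6481 + 89.47·0.5988 + 310.9·0.6787 = 298.4 pbw (target 298.4 pbw)
  K2O: 52.15·0.1194 + 89.47·0.04910 = 10.62 pbw (target 10.62 pbw)
  Na2O: 52.15·0.03420 + 89.47·0.1027 + 53.72·0.4381 + 310.9·0.1129 = 69.61 pbw (target 69.60 pbw)
Glass-mass bookkeeping: whole batch net of LOI = 500.0 pbw (summing oxide targets gives 500.0 pbw; basis as stated: 500.0 pbw — any gap is answer rounding).
Batch grand total — Σ batch = 536.6 pbw; the LOI term Σ batch·LOI equals 36.58 pbw; the yield ratio, glass ÷ batch: 93.18%.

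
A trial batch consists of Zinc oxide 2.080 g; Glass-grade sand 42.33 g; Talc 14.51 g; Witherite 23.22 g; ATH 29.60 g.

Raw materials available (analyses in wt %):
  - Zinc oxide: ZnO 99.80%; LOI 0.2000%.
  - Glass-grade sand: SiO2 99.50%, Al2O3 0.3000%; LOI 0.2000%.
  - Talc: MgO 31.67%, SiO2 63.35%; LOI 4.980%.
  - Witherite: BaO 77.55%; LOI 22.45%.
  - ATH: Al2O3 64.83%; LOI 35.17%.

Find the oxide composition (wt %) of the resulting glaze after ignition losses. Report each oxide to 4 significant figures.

Glass mass = 95.31 g (batch 111.7 − LOI 16.43).
Composition: ZnO 2.178%, MgO 4.822%, SiO2 53.84%, Al2O3 20.27%, BaO 18.89%

The working math carries full precision all the way through; values along the way appear with 4-significant-figure rounding as written — each reported number is rounded exactly once — the derived quantities, which include the five compositions, LOI, the totals, the yield, glass mass, are carried at full precision, precisely as stated by the problem or the answer, from the weighed amounts at 95.31 g of glass.
Mass of each oxide from the mix:
  ZnO: 2.080·0.9980 = 2.076 g
  MgO: 14.51·0.3167 = 4.595 g
  SiO2: 42.33·0.9950 + 14.51·0.6335 = 51.31 g
  Al2O3: 42.33·0.003000 + 29.60·0.6483 = 19.32 g
  BaO: 23.22·0.7755 = 18.01 g
LOI: 2.080·0.002000 + 42.33·0.002000 + 14.51·0.04980 + 23.22·0.2245 + 29.60·0.3517 = 16.43 g
The glass mass, total less LOI, = 111.7 − 16.43 = 95.31 g (matching Σ of the oxides)
each wt % is 100 × oxide ÷ glass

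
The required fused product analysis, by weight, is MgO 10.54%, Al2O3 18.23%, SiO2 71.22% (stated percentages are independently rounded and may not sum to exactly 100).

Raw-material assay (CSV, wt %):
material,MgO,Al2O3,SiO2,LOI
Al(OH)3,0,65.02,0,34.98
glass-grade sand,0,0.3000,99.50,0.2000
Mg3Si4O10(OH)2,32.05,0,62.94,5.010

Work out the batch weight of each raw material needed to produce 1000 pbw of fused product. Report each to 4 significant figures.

Every computation holds full precision through the solve — values along the way are shown rounded to four significant figures. A single rounding yields each reported number. Derived quantities are rebuilt in full precision (glass mass, the yield, the totals, ignition loss, three oxide percentages) from the batch weights on 1000 pbw of glass, as quoted within problem or answer.
Target oxide masses per 1000 pbw fused product:
  MgO: 10.54% × 1000 = 105.4 pbw
  Al2O3: 18.23% × 1000 = 182.3 pbw
  SiO2: 71.22% × 1000 = 712.2 pbw
Mass-balance tally per oxide applying the batch weights above, against the basis in use (summed amounts equal target values net of answer rounding effects):
  MgO: 328.9·0.3205 = 105.4 pbw (target 105.4 pbw)
  Al2O3: 278.0·0.6502 + 507.8·0.003000 = 182.3 pbw (target 182.3 pbw)
  SiO2: 507.8·0.9950 + 328.9·0.6294 = 712.3 pbw (target 712.2 pbw)
Auditing the glass mass value: batch total minus LOI = 1000 pbw (the Σ of target masses is 999.9 pbw; versus the stated basis of 1000 pbw — any gap is answer rounding).
Whole-batch sum: Σ batch = 1115 pbw; loss to ignition Σ batch·LOI = 114.7 pbw; the yield ratio, glass ÷ batch: 89.71%.

Batch per 1000 pbw fused product:
  Al(OH)3: 278.0 pbw
  glass-grade sand: 507.8 pbw
  Mg3Si4O10(OH)2: 328.9 pbw
Total batch = 1115 pbw; LOI loss = 114.7 pbw; yield = 89.71%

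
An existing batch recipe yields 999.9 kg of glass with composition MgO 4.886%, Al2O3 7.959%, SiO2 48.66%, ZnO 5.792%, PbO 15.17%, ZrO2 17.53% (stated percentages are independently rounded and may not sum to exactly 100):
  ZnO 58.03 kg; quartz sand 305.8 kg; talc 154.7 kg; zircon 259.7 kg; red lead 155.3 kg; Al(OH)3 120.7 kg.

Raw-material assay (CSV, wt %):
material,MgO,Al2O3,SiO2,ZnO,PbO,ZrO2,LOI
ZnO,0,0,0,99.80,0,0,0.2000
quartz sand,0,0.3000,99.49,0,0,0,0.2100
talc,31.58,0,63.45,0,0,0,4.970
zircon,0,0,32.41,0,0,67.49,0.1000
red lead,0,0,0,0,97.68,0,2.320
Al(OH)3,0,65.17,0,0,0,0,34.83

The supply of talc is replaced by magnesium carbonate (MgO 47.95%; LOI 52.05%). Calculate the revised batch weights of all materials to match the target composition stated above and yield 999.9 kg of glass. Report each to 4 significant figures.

Full precision is maintained at each step — intermediates are displayed rounded to 4 significant digits; every reported result is rounded just once — the derived quantities (totals, the yield, net glass mass, ignition loss, the six compositions) are re-derived starting from the weights per 999.9 kg of glass at full float precision as written in either problem or answer.
Oxide-by-oxide targets in 999.9 kg glass:
  MgO: 4.886% × 999.9 = 48.86 kg
  Al2O3: 7.959% × 999.9 = 79.58 kg
  SiO2: 48.66% × 999.9 = 486.6 kg
  ZnO: 5.792% × 999.9 = 57.91 kg
  PbO: 15.17% × 999.9 = 151.7 kg
  ZrO2: 17.53% × 999.9 = 175.3 kg
Oxide-by-oxide audit per the reported batch figures, against the basis in use (oxide sums agree with the targets up to rounding of the answer):
  MgO: 101.9·0.4795 = 48.86 kg (target 48.86 kg)
  Al2O3: 404.4·0.003000 + 120.3·0.6517 = 79.61 kg (target 79.58 kg)
  SiO2: 404.4·0.9949 + 259.7·0.3241 = 486.5 kg (target 486.6 kg)
  ZnO: 58.03·0.9980 = 57.91 kg (target 57.91 kg)
  PbO: 155.3·0.9768 = 151.7 kg (target 151.7 kg)
  ZrO2: 259.7·0.6749 = 175.3 kg (target 175.3 kg)
Auditing the glass mass value: Σ batch − LOI loss = 999.9 kg (targets for the oxides total 999.9 kg; stated basis 999.9 kg — rounding explains the deltas).
Total batch = Σ batch = 1100 kg; ignition loss, Σ(batch × LOI) = 99.77 kg; as yield: glass ÷ batch → 90.93%.

Revised batch per 999.9 kg glass:
  ZnO: 58.03 kg
  quartz sand: 404.4 kg
  magnesium carbonate: 101.9 kg
  zircon: 259.7 kg
  red lead: 155.3 kg
  Al(OH)3: 120.3 kg
Total batch = 1100 kg; LOI loss = 99.77 kg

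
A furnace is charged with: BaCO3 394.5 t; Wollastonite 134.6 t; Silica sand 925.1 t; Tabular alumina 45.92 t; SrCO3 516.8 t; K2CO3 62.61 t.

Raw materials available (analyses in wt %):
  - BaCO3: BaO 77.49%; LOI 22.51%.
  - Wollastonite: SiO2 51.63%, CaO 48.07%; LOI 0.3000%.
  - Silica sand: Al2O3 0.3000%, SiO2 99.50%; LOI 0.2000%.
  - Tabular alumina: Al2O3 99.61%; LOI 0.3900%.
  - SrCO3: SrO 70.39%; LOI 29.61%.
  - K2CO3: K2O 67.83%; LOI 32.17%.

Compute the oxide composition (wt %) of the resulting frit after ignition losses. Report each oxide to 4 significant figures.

Glass mass = 1815 t (batch 2080 − LOI 264.4).
Composition: Al2O3 2.673%, BaO 16.84%, SiO2 54.54%, CaO 3.565%, K2O 2.340%, SrO 20.04%

Exact precision is carried from start to finish. In-progress results are displayed (rounded to four significant figures) as written; every reported number is rounded just once; derived quantities (LOI, net glass mass, the six compositions, the yield, the totals) are rebuilt using the weight values on 1815 t of glass at exact precision, as they appear in the problem or the answer.
Oxide-by-oxide delivered mass:
  Al2O3: 925.1·0.003000 + 45.92·0.9961 = 48.52 t
  BaO: 394.5·0.7749 = 305.7 t
  SiO2: 134.6·0.5163 + 925.1·0.9950 = 990.0 t
  CaO: 134.6·0.4807 = 64.70 t
  K2O: 62.61·0.6783 = 42.47 t
  SrO: 516.8·0.7039 = 363.8 t
LOI: 394.5·0.2251 + 134.6·0.003000 + 925.1·0.002000 + 45.92·0.003900 + 516.8·0.2961 + 62.61·0.3217 = 264.4 t
The glass mass, total less LOI, = 2080 − 264.4 = 1815 t (equal to the oxide-mass sum)
percent share: oxide ÷ glass, ×100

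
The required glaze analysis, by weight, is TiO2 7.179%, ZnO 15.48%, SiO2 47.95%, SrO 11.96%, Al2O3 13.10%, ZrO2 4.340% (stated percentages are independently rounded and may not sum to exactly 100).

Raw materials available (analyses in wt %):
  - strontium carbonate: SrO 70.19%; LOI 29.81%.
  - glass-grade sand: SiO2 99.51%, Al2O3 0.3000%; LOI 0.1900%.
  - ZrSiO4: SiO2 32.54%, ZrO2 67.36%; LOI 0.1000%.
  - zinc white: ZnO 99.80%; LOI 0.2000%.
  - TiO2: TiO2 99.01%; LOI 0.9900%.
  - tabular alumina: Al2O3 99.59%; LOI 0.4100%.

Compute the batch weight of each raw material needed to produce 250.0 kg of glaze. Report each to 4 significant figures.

Batch per 250.0 kg glaze:
  strontium carbonate: 42.60 kg
  glass-grade sand: 115.2 kg
  ZrSiO4: 16.11 kg
  zinc white: 38.78 kg
  TiO2: 18.13 kg
  tabular alumina: 32.54 kg
Total batch = 263.4 kg; LOI loss = 13.32 kg; yield = 94.94%

All arithmetic runs at full float precision end to end; in-progress results are printed rounded to 4 significant digits. Every reported value takes just one rounding; derived quantities (LOI, the yield, the totals, net glass mass, the six compositions) are computed from the weighed amounts for 250.0 kg of glass in full precision precisely as stated by the problem or the answer.
Target oxide masses per 250.0 kg glaze:
  TiO2: 7.179% × 250.0 = 17.95 kg
  ZnO: 15.48% × 250.0 = 38.70 kg
  SiO2: 47.95% × 250.0 = 119.9 kg
  SrO: 11.96% × 250.0 = 29.90 kg
  Al2O3: 13.10% × 250.0 = 32.75 kg
  ZrO2: 4.340% × 250.0 = 10.85 kg
Per-oxide balance check working from each reported weight, per the basis as stated (target by target, the sums agree exact up to rounding of places):
  TiO2: 18.13·0.9901 = 17.95 kg (target 17.95 kg)
  ZnO: 38.78·0.9980 = 38.70 kg (target 38.70 kg)
  SiO2: 115.2·0.9951 + 16.11·0.3254 = 119.9 kg (target 119.9 kg)
  SrO: 42.60·0.7019 = 29.90 kg (target 29.90 kg)
  Al2O3: 115.2·0.003000 + 32.54·0.9959 = 32.75 kg (target 32.75 kg)
  ZrO2: 16.11·0.6736 = 10.85 kg (target 10.85 kg)
Glass-mass closure: total charge less LOI = 250.0 kg (the Σ of target masses is 250.0 kg; versus the stated basis of 250.0 kg — a pure rounding effect).
Adding the batch up: Σ batch = 263.4 kg; loss to ignition Σ batch·LOI = 13.32 kg; yield: glass divided by total = 94.94%.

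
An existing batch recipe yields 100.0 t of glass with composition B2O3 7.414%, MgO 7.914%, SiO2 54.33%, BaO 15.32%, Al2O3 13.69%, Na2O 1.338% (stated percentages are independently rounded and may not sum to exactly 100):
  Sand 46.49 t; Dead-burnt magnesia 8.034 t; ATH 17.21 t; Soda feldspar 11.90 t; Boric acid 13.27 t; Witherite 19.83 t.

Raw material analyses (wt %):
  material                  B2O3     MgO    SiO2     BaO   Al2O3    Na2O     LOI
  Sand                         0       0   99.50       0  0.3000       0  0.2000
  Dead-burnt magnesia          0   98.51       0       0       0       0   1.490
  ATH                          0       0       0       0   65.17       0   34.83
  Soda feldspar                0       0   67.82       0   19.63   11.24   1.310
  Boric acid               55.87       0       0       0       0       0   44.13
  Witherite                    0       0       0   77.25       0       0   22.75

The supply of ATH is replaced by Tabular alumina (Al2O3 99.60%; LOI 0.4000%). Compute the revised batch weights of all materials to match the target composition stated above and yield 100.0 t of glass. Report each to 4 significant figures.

Each numeric step holds full float precision throughout. Working values are printed rounded to 4 significant figures on the page — a single rounding yields each reported result; all derived quantities are computed in full precision (yield, glass mass, the totals, LOI, the six compositions) starting from the weights for 100.0 t of glass as given in the problem or the answer.
The oxide mass targets at 100.0 t glass:
  B2O3: 7.414% × 100.0 = 7.414 t
  MgO: 7.914% × 100.0 = 7.914 t
  SiO2: 54.33% × 100.0 = 54.33 t
  BaO: 15.32% × 100.0 = 15.32 t
  Al2O3: 13.69% × 100.0 = 13.69 t
  Na2O: 1.338% × 100.0 = 1.338 t
A balance pass over the oxides, from the weights as reported, per the basis as stated (sums match the target masses within answer rounding):
  B2O3: 13.27·0.5587 = 7.414 t (target 7.414 t)
  MgO: 8.034·0.9851 = 7.914 t (target 7.914 t)
  SiO2: 46.49·0.9950 + 11.90·0.6782 = 54.33 t (target 54.33 t)
  BaO: 19.83·0.7725 = 15.32 t (target 15.32 t)
  Al2O3: 46.49·0.003000 + 11.26·0.9960 + 11.90·0.1963 = 13.69 t (target 13.69 t)
  Na2O: 11.90·0.1124 = 1.338 t (target 1.338 t)
Glass-mass bookkeeping: net batch after ignition = 100.0 t (per-oxide target masses sum to 100.0 t; against the stated basis, 100.0 t — any gap is answer rounding).
Batch total: Σ batch = 110.8 t; loss to ignition Σ batch·LOI = 10.78 t; glass ÷ batch gives a yield of 90.27%.

Revised batch per 100.0 t glass:
  Sand: 46.49 t
  Dead-burnt magnesia: 8.034 t
  Tabular alumina: 11.26 t
  Soda feldspar: 11.90 t
  Boric acid: 13.27 t
  Witherite: 19.83 t
Total batch = 110.8 t; LOI loss = 10.78 t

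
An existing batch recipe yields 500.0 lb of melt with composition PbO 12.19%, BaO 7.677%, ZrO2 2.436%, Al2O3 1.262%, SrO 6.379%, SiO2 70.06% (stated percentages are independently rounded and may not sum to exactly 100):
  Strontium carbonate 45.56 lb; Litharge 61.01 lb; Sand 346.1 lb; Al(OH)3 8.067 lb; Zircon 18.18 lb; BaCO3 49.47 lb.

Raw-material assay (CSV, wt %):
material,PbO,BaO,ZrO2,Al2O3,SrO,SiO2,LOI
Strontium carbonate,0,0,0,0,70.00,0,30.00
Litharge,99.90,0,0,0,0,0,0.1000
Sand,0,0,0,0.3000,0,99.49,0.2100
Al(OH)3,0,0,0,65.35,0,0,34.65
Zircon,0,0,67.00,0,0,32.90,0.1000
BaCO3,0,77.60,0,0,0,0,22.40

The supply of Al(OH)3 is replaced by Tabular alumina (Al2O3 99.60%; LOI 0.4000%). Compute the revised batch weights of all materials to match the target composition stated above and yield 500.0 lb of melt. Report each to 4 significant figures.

Revised batch per 500.0 lb melt:
  Strontium carbonate: 45.56 lb
  Litharge: 61.01 lb
  Sand: 346.1 lb
  Tabular alumina: 5.293 lb
  Zircon: 18.18 lb
  BaCO3: 49.47 lb
Total batch = 525.6 lb; LOI loss = 25.58 lb

Each numeric step keeps full precision at every stage. Rounding to 4 significant figures governs every working value as shown. A single rounding yields every reported result. All derived quantities, which include net glass mass, the yield, six oxide percentages, LOI, totals, are re-derived in exact precision, as set out in problem or answer, from the batch weights per 500.0 lb of glass.
Oxide-by-oxide targets in 500.0 lb melt:
  PbO: 12.19% × 500.0 = 60.95 lb
  BaO: 7.677% × 500.0 = 38.38 lb
  ZrO2: 2.436% × 500.0 = 12.18 lb
  Al2O3: 1.262% × 500.0 = 6.310 lb
  SrO: 6.379% × 500.0 = 31.90 lb
  SiO2: 70.06% × 500.0 = 350.3 lb
Mass-balance tally per oxide from the weights as reported, relative to the basis at hand (delivered sums recover each target given rounding of the digits):
  PbO: 61.01·0.9990 = 60.95 lb (target 60.95 lb)
  BaO: 49.47·0.7760 = 38.39 lb (target 38.38 lb)
  ZrO2: 18.18·0.6700 = 12.18 lb (target 12.18 lb)
  Al2O3: 346.1·0.003000 + 5.293·0.9960 = 6.310 lb (target 6.310 lb)
  SrO: 45.56·0.7000 = 31.89 lb (target 31.90 lb)
  SiO2: 346.1·0.9949 + 18.18·0.3290 = 350.3 lb (target 350.3 lb)
The glass-mass cross-check: the batch minus its LOI: 500.0 lb (summing oxide targets gives 500.0 lb; versus the stated basis of 500.0 lb — gaps are rounding artifacts).
Summing the batch: Σ batch = 525.6 lb; the LOI term Σ batch·LOI equals 25.58 lb; yield, glass over the total, = 95.13%.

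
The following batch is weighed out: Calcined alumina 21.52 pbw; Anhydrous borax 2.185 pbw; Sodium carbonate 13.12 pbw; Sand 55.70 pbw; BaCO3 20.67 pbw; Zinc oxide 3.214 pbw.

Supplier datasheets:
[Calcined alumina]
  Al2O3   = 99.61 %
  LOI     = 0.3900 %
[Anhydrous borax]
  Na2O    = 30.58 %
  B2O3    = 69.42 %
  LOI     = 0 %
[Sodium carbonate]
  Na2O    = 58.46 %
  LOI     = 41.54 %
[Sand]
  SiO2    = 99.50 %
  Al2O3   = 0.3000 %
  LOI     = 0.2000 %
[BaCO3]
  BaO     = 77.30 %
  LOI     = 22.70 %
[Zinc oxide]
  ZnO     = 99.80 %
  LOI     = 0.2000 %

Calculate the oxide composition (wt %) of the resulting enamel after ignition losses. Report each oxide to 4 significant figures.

Glass mass = 106.1 pbw (batch 116.4 − LOI 10.34).
Composition: ZnO 3.024%, Na2O 7.861%, SiO2 52.25%, Al2O3 20.37%, B2O3 1.430%, BaO 15.06%

Mid-chain values are shown (rounded to 4 significant figures) on the page. Each numeric step holds full precision throughout — every reported number is rounded just once. All derived quantities (totals, yield, ignition loss, six oxide percentages, glass mass) are re-derived from the weighed amounts per 106.1 pbw of glass in exact precision, as given in the problem or answer text.
Oxide-by-oxide delivered mass:
  ZnO: 3.214·0.9980 = 3.208 pbw
  Na2O: 2.185·0.3058 + 13.12·0.5846 = 8.338 pbw
  SiO2: 55.70·0.9950 = 55.42 pbw
  Al2O3: 21.52·0.9961 + 55.70·0.003000 = 21.60 pbw
  B2O3: 2.185·0.6942 = 1.517 pbw
  BaO: 20.67·0.7730 = 15.98 pbw
LOI: 21.52·0.003900 + 13.12·0.4154 + 55.70·0.002000 + 20.67·0.2270 + 3.214·0.002000 = 10.34 pbw
Glass = total batch minus LOI = 116.4 − 10.34 = 106.1 pbw (the oxide masses sum to this)
oxide / glass × 100 gives the wt %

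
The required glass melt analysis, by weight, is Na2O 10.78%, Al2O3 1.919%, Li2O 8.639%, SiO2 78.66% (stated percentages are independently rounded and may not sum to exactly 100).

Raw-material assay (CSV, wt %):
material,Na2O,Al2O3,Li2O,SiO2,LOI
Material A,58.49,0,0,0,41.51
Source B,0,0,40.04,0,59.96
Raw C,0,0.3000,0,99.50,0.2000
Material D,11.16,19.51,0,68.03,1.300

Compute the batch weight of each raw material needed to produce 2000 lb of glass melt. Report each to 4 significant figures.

Batch per 2000 lb glass melt:
  Material A: 335.4 lb
  Source B: 431.5 lb
  Raw C: 1462 lb
  Material D: 174.2 lb
Total batch = 2403 lb; LOI loss = 403.1 lb; yield = 83.22%

In-progress results are printed rounded to four significant figures on the page. The whole derivation runs at full precision in all steps; each reported number is rounded exactly once; the derived quantities (yield, the four compositions, the totals, LOI, glass mass) are computed from the weighed amounts per 2000 lb of glass at full float precision as given in problem or answer.
Per-oxide target masses for 2000 lb glass melt:
  Na2O: 10.78% × 2000 = 215.6 lb
  Al2O3: 1.919% × 2000 = 38.38 lb
  Li2O: 8.639% × 2000 = 172.8 lb
  SiO2: 78.66% × 2000 = 1573 lb
A balance pass over the oxides, given the weights on record, on the stated basis (every target is met by its sum up to rounding of the answer):
  Na2O: 335.4·0.5849 + 174.2·0.1116 = 215.6 lb (target 215.6 lb)
  Al2O3: 1462·0.003000 + 174.2·0.1951 = 38.37 lb (target 38.38 lb)
  Li2O: 431.5·0.4004 = 172.8 lb (target 172.8 lb)
  SiO2: 1462·0.9950 + 174.2·0.6803 = 1573 lb (target 1573 lb)
Glass-mass closure: the batch minus its LOI: 2000 lb (the targets, summed, come to 2000 lb; the stated basis being 2000 lb — any gap is answer rounding).
Batch total: Σ batch = 2403 lb; ignition loss, Σ(batch × LOI) = 403.1 lb; yield: glass divided by total = 83.22%.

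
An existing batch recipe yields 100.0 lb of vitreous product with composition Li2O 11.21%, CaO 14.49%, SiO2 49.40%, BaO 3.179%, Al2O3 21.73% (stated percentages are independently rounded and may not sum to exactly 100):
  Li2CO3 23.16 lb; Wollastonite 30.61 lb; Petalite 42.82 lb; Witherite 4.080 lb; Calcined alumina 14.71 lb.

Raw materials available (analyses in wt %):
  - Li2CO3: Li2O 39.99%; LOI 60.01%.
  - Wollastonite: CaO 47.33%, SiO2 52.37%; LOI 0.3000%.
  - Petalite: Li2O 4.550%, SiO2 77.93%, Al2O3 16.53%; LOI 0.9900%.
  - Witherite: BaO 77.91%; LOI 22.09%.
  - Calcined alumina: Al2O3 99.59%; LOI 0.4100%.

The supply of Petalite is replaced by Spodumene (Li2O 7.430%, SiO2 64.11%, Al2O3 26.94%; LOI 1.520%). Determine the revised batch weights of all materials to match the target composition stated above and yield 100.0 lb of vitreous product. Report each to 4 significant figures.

Revised batch per 100.0 lb vitreous product:
  Li2CO3: 18.36 lb
  Wollastonite: 30.61 lb
  Spodumene: 52.05 lb
  Witherite: 4.080 lb
  Calcined alumina: 7.740 lb
Total batch = 112.8 lb; LOI loss = 12.83 lb

In-progress results are displayed, rounded to 4 significant figures, in the working — the whole derivation keeps exact precision at every stage — a single rounding produces every reported value. The derived quantities (yield, ignition loss, the five compositions, net glass mass, totals) are re-derived starting from the weights at 100.0 lb of glass at full float precision as given in problem or answer.
Per-oxide target masses for 100.0 lb vitreous product:
  Li2O: 11.21% × 100.0 = 11.21 lb
  CaO: 14.49% × 100.0 = 14.49 lb
  SiO2: 49.40% × 100.0 = 49.40 lb
  BaO: 3.179% × 100.0 = 3.179 lb
  Al2O3: 21.73% × 100.0 = 21.73 lb
Mass-balance tally per oxide from the weights as reported, on the stated basis (oxide sums agree with the targets up to rounding of the answer):
  Li2O: 18.36·0.3999 + 52.05·0.07430 = 11.21 lb (target 11.21 lb)
  CaO: 30.61·0.4733 = 14.49 lb (target 14.49 lb)
  SiO2: 30.61·0.5237 + 52.05·0.6411 = 49.40 lb (target 49.40 lb)
  BaO: 4.080·0.7791 = 3.179 lb (target 3.179 lb)
  Al2O3: 52.05·0.2694 + 7.740·0.9959 = 21.73 lb (target 21.73 lb)
Glass-mass closure: batch Σ − ignition loss = 100.0 lb (summing oxide targets gives 100.0 lb; basis as stated: 100.0 lb — any gap is answer rounding).
Adding the batch up: Σ batch = 112.8 lb; LOI loss = Σ batch·LOI = 12.83 lb; yield: glass divided by total = 88.63%.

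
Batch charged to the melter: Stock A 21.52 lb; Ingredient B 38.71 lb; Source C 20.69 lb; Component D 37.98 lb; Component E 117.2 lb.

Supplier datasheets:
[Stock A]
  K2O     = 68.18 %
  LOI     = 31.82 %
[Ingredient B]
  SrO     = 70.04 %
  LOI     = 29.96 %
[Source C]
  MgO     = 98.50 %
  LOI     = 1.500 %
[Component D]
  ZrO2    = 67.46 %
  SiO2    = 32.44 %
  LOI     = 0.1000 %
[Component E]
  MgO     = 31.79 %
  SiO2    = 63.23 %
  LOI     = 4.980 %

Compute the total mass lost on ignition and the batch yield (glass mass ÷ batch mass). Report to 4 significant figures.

Working values appear (rounded to four significant digits) in the printout — the working math keeps exact precision throughout — each reported figure is rounded once only. Derived quantities are recomputed at full float precision (totals, the yield, five oxide percentages, glass mass, LOI) from the batch weights at 211.5 lb of glass, exactly as printed in problem or answer.
Loss on ignition, line by line:
  Stock A: 21.52 × 0.3182 = 6.848 lb
  Ingredient B: 38.71 × 0.2996 = 11.60 lb
  Source C: 20.69 × 0.01500 = 0.3104 lb
  Component D: 37.98 × 0.001000 = 0.03798 lb
  Component E: 117.2 × 0.04980 = 5.837 lb
Total LOI = 24.63 lb
Glass = batch − LOI = 236.1 − 24.63 = 211.5 lb

LOI loss = 24.63 lb; glass = 211.5 lb; yield = 89.57%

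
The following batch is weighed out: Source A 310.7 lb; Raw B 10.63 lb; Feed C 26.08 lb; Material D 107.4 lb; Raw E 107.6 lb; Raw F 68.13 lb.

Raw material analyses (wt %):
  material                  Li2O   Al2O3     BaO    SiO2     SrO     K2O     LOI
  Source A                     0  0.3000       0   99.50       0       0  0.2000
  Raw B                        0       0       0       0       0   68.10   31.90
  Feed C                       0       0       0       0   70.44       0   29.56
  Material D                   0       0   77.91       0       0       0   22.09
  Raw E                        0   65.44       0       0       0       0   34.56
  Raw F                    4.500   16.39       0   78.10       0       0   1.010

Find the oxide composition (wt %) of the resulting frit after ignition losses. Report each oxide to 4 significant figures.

Glass mass = 557.2 lb (batch 630.5 − LOI 73.32).
Composition: Li2O 0.5502%, Al2O3 14.81%, BaO 15.02%, SiO2 65.03%, SrO 3.297%, K2O 1.299%

Values along the way are printed, rounded to four significant digits, between the steps; full float precision is carried all the way through. Each reported result is rounded just once; derived quantities (the totals, the yield, net glass mass, LOI, the six compositions) are carried starting from the weights for 557.2 lb of glass in exact precision, as they appear in question or answer.
Oxide masses out of the charge:
  Li2O: 68.13·0.04500 = 3.066 lb
  Al2O3: 310.7·0.003000 + 107.6·0.6544 + 68.13·0.1639 = 82.51 lb
  BaO: 107.4·0.7791 = 83.68 lb
  SiO2: 310.7·0.9950 + 68.13·0.7810 = 362.4 lb
  SrO: 26.08·0.7044 = 18.37 lb
  K2O: 10.63·0.6810 = 7.239 lb
LOI: 310.7·0.002000 + 10.63·0.3190 + 26.08·0.2956 + 107.4·0.2209 + 107.6·0.3456 + 68.13·0.01010 = 73.32 lb
Glass = total batch minus LOI = 630.5 − 73.32 = 557.2 lb (equal to the oxide-mass sum)
wt % = 100 × oxide mass / glass mass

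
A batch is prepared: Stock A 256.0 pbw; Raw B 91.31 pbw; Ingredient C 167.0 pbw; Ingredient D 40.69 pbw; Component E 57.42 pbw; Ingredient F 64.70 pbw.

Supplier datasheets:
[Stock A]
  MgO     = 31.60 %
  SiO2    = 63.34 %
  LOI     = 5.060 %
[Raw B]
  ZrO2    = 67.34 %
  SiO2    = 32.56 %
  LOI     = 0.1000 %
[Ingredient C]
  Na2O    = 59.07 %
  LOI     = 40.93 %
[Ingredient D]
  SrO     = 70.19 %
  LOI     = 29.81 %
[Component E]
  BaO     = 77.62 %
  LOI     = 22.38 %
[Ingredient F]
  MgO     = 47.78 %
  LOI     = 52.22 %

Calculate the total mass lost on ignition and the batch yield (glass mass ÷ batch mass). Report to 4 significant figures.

LOI loss = 140.2 pbw; glass = 537.0 pbw; yield = 79.30%

Mid-chain values appear rounded to 4 significant digits between the steps; each numeric step keeps full float precision all the way through — every reported value includes exactly one rounding; all derived quantities (yield, ignition loss, the totals, net glass mass, six oxide percentages) are rebuilt at full float precision from the batch weights on 537.0 pbw of glass as they appear in question or answer.
LOI of each material in turn:
  Stock A: 256.0 × 0.05060 = 12.95 pbw
  Raw B: 91.31 × 0.001000 = 0.09131 pbw
  Ingredient C: 167.0 × 0.4093 = 68.35 pbw
  Ingredient D: 40.69 × 0.2981 = 12.13 pbw
  Component E: 57.42 × 0.2238 = 12.85 pbw
  Ingredient F: 64.70 × 0.5222 = 33.79 pbw
Total LOI = 140.2 pbw
Glass = batch − LOI = 677.1 − 140.2 = 537.0 pbw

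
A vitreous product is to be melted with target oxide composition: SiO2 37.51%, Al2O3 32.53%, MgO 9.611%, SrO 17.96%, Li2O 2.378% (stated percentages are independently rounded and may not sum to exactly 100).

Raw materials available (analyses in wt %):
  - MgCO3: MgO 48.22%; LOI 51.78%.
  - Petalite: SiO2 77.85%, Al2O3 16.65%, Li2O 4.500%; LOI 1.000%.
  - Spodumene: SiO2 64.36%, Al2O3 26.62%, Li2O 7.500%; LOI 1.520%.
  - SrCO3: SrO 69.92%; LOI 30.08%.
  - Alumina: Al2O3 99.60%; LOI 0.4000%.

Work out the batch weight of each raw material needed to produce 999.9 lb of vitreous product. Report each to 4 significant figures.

The intermediate values are shown (rounded to four significant digits) as written. Each numeric step runs at full precision through every step — each reported result is rounded exactly once. Derived quantities (ignition loss, net glass mass, the five compositions, totals, the yield) are rebuilt from the weighed amounts on 999.9 lb of glass at full precision exactly as shown in question or answer.
Target masses of each oxide per 999.9 lb vitreous product:
  SiO2: 37.51% × 999.9 = 375.1 lb
  Al2O3: 32.53% × 999.9 = 325.3 lb
  MgO: 9.611% × 999.9 = 96.10 lb
  SrO: 17.96% × 999.9 = 179.6 lb
  Li2O: 2.378% × 999.9 = 23.78 lb
Balance tally, oxide-wise, given the weights on record, relative to the basis at hand (every target is met by its sum inside rounding margins):
  SiO2: 435.9·0.7785 + 55.50·0.6436 = 375.1 lb (target 375.1 lb)
  Al2O3: 435.9·0.1665 + 55.50·0.2662 + 238.9·0.9960 = 325.3 lb (target 325.3 lb)
  MgO: 199.3·0.4822 = 96.10 lb (target 96.10 lb)
  SrO: 256.8·0.6992 = 179.6 lb (target 179.6 lb)
  Li2O: 435.9·0.04500 + 55.50·0.07500 = 23.78 lb (target 23.78 lb)
The glass-mass cross-check: Σ batch − LOI loss = 999.8 lb (the targets, summed, come to 999.8 lb; basis as stated: 999.9 lb — rounding explains the deltas).
Whole-batch sum: Σ batch = 1186 lb; loss to ignition Σ batch·LOI = 186.6 lb; as yield: glass ÷ batch → 84.27%.

Batch per 999.9 lb vitreous product:
  MgCO3: 199.3 lb
  Petalite: 435.9 lb
  Spodumene: 55.50 lb
  SrCO3: 256.8 lb
  Alumina: 238.9 lb
Total batch = 1186 lb; LOI loss = 186.6 lb; yield = 84.27%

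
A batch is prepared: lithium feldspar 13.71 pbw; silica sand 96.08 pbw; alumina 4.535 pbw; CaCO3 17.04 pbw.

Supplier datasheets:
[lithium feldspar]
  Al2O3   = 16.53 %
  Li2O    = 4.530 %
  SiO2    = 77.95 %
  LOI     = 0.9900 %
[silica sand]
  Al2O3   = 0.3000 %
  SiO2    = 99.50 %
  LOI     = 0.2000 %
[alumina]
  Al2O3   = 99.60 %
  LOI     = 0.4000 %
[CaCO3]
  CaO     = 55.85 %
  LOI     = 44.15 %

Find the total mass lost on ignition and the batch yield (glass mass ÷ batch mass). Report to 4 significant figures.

The whole derivation holds exact precision end to end — intermediates are shown (rounded to four significant digits) in the printout — a single rounding finalizes each reported result; all derived quantities, which include the four compositions, totals, net glass mass, ignition loss, the yield, are carried at full float precision, exactly as shown in problem or answer, starting from the weights on 123.5 pbw of glass.
Per-material ignition loss:
  lithium feldspar: 13.71 × 0.009900 = 0.1357 pbw
  silica sand: 96.08 × 0.002000 = 0.1922 pbw
  alumina: 4.535 × 0.004000 = 0.01814 pbw
  CaCO3: 17.04 × 0.4415 = 7.523 pbw
Total LOI = 7.869 pbw
Glass = batch − LOI = 131.4 − 7.869 = 123.5 pbw

LOI loss = 7.869 pbw; glass = 123.5 pbw; yield = 94.01%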